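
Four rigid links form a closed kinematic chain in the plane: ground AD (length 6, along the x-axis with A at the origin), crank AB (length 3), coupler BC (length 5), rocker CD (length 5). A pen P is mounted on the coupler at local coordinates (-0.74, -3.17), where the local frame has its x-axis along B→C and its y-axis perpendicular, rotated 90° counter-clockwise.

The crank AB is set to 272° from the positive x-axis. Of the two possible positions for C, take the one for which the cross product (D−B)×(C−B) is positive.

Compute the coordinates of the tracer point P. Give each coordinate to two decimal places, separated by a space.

2.99 -4.51

A=(0,0), D=(6.00,0)
B = A + 3.00·(cos272°, sin272°) = (0.1047, -2.9982)
|BD| = 6.6139
circle(B,5.00) ∩ circle(D,5.00): a=3.3069, h=3.7502
  candidates: C₊=(1.3523,1.8437) cross=24.804; C₋=(4.7524,-4.8418) cross=-24.804
  mode + wants cross > 0 → take C=(1.3523,1.8437) (cross=24.804)
ex = (C−B)/|BC| = (0.2495,0.9684); ey = (-0.9684,0.2495)
P = B + -0.74·ex + -3.17·ey = (2.9898,-4.5058)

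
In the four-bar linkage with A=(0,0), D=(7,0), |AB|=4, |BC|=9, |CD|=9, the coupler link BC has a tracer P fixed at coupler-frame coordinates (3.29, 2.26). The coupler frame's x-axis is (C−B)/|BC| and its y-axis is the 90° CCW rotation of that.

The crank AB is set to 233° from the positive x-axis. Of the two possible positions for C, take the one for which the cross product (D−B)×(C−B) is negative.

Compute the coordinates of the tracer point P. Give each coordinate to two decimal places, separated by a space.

1.58 -3.42

A=(0,0), D=(7.00,0)
B = A + 4.00·(cos233°, sin233°) = (-2.4073, -3.1945)
|BD| = 9.9349
circle(B,9.00) ∩ circle(D,9.00): a=4.9674, h=7.5050
  candidates: C₊=(-0.1168,5.5091) cross=74.561; C₋=(4.7096,-8.7037) cross=-74.561
  mode - wants cross < 0 → take C=(4.7096,-8.7037) (cross=-74.561)
ex = (C−B)/|BC| = (0.7908,-0.6121); ey = (0.6121,0.7908)
P = B + 3.29·ex + 2.26·ey = (1.5777,-3.4213)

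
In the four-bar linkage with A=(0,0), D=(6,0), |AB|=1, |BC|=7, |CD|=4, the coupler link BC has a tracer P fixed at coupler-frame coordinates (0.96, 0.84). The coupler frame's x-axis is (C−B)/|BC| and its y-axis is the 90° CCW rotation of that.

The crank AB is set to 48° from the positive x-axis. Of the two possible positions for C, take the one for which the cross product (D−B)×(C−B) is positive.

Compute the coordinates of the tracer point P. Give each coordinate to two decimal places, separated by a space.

1.15 1.93

A=(0,0), D=(6.00,0)
B = A + 1.00·(cos48°, sin48°) = (0.6691, 0.7431)
|BD| = 5.3824
circle(B,7.00) ∩ circle(D,4.00): a=5.7567, h=3.9824
  candidates: C₊=(6.9206,3.8926) cross=21.435; C₋=(5.8209,-3.9960) cross=-21.435
  mode + wants cross > 0 → take C=(6.9206,3.8926) (cross=21.435)
ex = (C−B)/|BC| = (0.8931,0.4499); ey = (-0.4499,0.8931)
P = B + 0.96·ex + 0.84·ey = (1.1485,1.9252)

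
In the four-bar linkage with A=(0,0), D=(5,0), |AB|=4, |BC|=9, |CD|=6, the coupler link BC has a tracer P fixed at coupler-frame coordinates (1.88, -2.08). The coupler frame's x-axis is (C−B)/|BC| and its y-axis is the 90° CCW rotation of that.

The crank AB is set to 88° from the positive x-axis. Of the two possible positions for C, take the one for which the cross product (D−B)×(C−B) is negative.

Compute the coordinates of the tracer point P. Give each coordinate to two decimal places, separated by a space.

A=(0,0), D=(5.00,0)
B = A + 4.00·(cos88°, sin88°) = (0.1396, 3.9976)
|BD| = 6.2932
circle(B,9.00) ∩ circle(D,6.00): a=6.7219, h=5.9847
  candidates: C₊=(9.1327,4.3498) cross=37.663; C₋=(1.5295,-4.8945) cross=-37.663
  mode - wants cross < 0 → take C=(1.5295,-4.8945) (cross=-37.663)
ex = (C−B)/|BC| = (0.1544,-0.9880); ey = (0.9880,0.1544)
P = B + 1.88·ex + -2.08·ey = (-1.6251,1.8189)

-1.63 1.82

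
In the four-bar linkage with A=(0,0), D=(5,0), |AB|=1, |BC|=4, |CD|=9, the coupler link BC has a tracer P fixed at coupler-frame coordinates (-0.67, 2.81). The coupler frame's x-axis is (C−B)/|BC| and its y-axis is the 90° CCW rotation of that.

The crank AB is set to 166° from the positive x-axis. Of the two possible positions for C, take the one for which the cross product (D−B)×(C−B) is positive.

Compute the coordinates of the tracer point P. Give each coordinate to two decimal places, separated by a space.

A=(0,0), D=(5.00,0)
B = A + 1.00·(cos166°, sin166°) = (-0.9703, 0.2419)
|BD| = 5.9752
circle(B,4.00) ∩ circle(D,9.00): a=-2.4516, h=3.1607
  candidates: C₊=(-3.2919,3.4993) cross=18.886; C₋=(-3.5478,-2.8169) cross=-18.886
  mode + wants cross > 0 → take C=(-3.2919,3.4993) (cross=18.886)
ex = (C−B)/|BC| = (-0.5804,0.8143); ey = (-0.8143,-0.5804)
P = B + -0.67·ex + 2.81·ey = (-2.8697,-1.9346)

-2.87 -1.93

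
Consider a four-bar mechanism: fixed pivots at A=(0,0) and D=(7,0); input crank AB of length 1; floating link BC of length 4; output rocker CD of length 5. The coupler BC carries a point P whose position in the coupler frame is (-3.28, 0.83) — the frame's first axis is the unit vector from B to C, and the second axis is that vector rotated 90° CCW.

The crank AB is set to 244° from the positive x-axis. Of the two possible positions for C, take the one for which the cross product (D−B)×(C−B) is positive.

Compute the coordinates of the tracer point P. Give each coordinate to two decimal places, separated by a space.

A=(0,0), D=(7.00,0)
B = A + 1.00·(cos244°, sin244°) = (-0.4384, -0.8988)
|BD| = 7.4925
circle(B,4.00) ∩ circle(D,5.00): a=3.1456, h=2.4708
  candidates: C₊=(2.3881,1.9315) cross=18.513; C₋=(2.9809,-2.9744) cross=-18.513
  mode + wants cross > 0 → take C=(2.3881,1.9315) (cross=18.513)
ex = (C−B)/|BC| = (0.7066,0.7076); ey = (-0.7076,0.7066)
P = B + -3.28·ex + 0.83·ey = (-3.3434,-2.6332)

-3.34 -2.63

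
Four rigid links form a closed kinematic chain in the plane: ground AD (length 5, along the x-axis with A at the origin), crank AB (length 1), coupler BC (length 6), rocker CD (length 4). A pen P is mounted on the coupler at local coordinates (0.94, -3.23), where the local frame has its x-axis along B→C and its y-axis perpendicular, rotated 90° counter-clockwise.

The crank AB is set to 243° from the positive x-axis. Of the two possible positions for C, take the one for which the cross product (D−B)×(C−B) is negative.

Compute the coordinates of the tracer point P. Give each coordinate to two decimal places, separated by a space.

-1.32 -4.14

A=(0,0), D=(5.00,0)
B = A + 1.00·(cos243°, sin243°) = (-0.4540, -0.8910)
|BD| = 5.5263
circle(B,6.00) ∩ circle(D,4.00): a=4.5727, h=3.8847
  candidates: C₊=(3.4325,3.6801) cross=21.468; C₋=(4.6852,-3.9876) cross=-21.468
  mode - wants cross < 0 → take C=(4.6852,-3.9876) (cross=-21.468)
ex = (C−B)/|BC| = (0.8565,-0.5161); ey = (0.5161,0.8565)
P = B + 0.94·ex + -3.23·ey = (-1.3158,-4.1427)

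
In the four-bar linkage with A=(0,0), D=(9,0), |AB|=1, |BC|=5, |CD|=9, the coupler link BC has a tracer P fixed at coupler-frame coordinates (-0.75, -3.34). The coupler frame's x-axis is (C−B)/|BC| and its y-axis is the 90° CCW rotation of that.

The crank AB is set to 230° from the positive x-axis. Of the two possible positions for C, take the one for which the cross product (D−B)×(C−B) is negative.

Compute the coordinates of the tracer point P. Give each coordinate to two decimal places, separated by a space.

A=(0,0), D=(9.00,0)
B = A + 1.00·(cos230°, sin230°) = (-0.6428, -0.7660)
|BD| = 9.6732
circle(B,5.00) ∩ circle(D,9.00): a=1.9420, h=4.6075
  candidates: C₊=(0.9282,3.9807) cross=44.569; C₋=(1.6580,-5.2052) cross=-44.569
  mode - wants cross < 0 → take C=(1.6580,-5.2052) (cross=-44.569)
ex = (C−B)/|BC| = (0.4602,-0.8878); ey = (0.8878,0.4602)
P = B + -0.75·ex + -3.34·ey = (-3.9533,-1.6371)

-3.95 -1.64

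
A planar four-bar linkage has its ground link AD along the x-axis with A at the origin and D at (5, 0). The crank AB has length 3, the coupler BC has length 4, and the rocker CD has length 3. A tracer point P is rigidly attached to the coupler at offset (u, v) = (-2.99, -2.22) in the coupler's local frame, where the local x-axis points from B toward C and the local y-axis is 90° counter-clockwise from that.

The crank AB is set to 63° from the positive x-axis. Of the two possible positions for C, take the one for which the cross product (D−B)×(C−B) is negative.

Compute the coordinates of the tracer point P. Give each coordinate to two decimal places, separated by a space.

-1.47 5.09

A=(0,0), D=(5.00,0)
B = A + 3.00·(cos63°, sin63°) = (1.3620, 2.6730)
|BD| = 4.5145
circle(B,4.00) ∩ circle(D,3.00): a=3.0325, h=2.6084
  candidates: C₊=(5.3502,2.9795) cross=11.776; C₋=(2.2613,-1.2246) cross=-11.776
  mode - wants cross < 0 → take C=(2.2613,-1.2246) (cross=-11.776)
ex = (C−B)/|BC| = (0.2248,-0.9744); ey = (0.9744,0.2248)
P = B + -2.99·ex + -2.22·ey = (-1.4734,5.0873)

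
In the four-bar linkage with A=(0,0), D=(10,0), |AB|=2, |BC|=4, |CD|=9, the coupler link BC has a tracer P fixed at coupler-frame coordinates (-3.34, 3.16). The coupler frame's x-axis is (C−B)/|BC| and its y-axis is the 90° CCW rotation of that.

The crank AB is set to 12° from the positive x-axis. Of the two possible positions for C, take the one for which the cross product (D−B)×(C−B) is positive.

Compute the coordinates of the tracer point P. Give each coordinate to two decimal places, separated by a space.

-1.37 -2.76

A=(0,0), D=(10.00,0)
B = A + 2.00·(cos12°, sin12°) = (1.9563, 0.4158)
|BD| = 8.0544
circle(B,4.00) ∩ circle(D,9.00): a=-0.0078, h=4.0000
  candidates: C₊=(2.1550,4.4109) cross=32.218; C₋=(1.7420,-3.5784) cross=-32.218
  mode + wants cross > 0 → take C=(2.1550,4.4109) (cross=32.218)
ex = (C−B)/|BC| = (0.0497,0.9988); ey = (-0.9988,0.0497)
P = B + -3.34·ex + 3.16·ey = (-1.3657,-2.7631)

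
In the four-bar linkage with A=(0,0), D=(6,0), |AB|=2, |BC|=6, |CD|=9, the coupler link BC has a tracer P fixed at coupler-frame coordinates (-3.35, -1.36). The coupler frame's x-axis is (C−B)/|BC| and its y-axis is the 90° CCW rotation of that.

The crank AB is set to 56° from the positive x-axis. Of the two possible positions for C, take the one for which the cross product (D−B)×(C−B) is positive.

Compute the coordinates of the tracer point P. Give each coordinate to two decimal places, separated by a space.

A=(0,0), D=(6.00,0)
B = A + 2.00·(cos56°, sin56°) = (1.1184, 1.6581)
|BD| = 5.1555
circle(B,6.00) ∩ circle(D,9.00): a=-1.7865, h=5.7279
  candidates: C₊=(1.2690,7.6562) cross=29.530; C₋=(-2.4153,-3.1909) cross=-29.530
  mode + wants cross > 0 → take C=(1.2690,7.6562) (cross=29.530)
ex = (C−B)/|BC| = (0.0251,0.9997); ey = (-0.9997,0.0251)
P = B + -3.35·ex + -1.36·ey = (2.3939,-1.7250)

2.39 -1.72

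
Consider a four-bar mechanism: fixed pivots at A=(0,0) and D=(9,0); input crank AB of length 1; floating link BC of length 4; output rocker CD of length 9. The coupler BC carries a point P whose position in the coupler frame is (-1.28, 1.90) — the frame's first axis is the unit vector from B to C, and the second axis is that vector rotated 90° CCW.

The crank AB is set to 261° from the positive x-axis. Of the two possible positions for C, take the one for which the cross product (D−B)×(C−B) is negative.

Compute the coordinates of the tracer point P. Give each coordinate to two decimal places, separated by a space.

1.13 0.91

A=(0,0), D=(9.00,0)
B = A + 1.00·(cos261°, sin261°) = (-0.1564, -0.9877)
|BD| = 9.2096
circle(B,4.00) ∩ circle(D,9.00): a=1.0758, h=3.8526
  candidates: C₊=(0.5000,2.9581) cross=35.481; C₋=(1.3264,-4.7027) cross=-35.481
  mode - wants cross < 0 → take C=(1.3264,-4.7027) (cross=-35.481)
ex = (C−B)/|BC| = (0.3707,-0.9288); ey = (0.9288,0.3707)
P = B + -1.28·ex + 1.90·ey = (1.1337,0.9054)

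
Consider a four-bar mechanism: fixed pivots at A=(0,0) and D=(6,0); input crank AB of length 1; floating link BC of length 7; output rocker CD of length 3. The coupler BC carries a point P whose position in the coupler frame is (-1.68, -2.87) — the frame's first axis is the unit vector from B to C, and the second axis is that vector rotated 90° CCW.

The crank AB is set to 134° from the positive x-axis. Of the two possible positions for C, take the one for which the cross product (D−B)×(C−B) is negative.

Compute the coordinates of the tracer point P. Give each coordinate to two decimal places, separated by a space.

-3.62 -0.86

A=(0,0), D=(6.00,0)
B = A + 1.00·(cos134°, sin134°) = (-0.6947, 0.7193)
|BD| = 6.7332
circle(B,7.00) ∩ circle(D,3.00): a=6.3370, h=2.9737
  candidates: C₊=(5.9237,2.9990) cross=20.023; C₋=(5.2883,-2.9144) cross=-20.023
  mode - wants cross < 0 → take C=(5.2883,-2.9144) (cross=-20.023)
ex = (C−B)/|BC| = (0.8547,-0.5191); ey = (0.5191,0.8547)
P = B + -1.68·ex + -2.87·ey = (-3.6204,-0.8616)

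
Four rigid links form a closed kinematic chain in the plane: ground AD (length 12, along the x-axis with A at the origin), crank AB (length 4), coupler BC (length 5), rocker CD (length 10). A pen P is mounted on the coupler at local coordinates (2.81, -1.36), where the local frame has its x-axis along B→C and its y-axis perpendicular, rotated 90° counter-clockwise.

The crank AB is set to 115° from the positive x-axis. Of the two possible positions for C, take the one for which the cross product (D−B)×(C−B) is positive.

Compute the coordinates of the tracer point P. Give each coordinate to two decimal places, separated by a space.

1.35 2.92

A=(0,0), D=(12.00,0)
B = A + 4.00·(cos115°, sin115°) = (-1.6905, 3.6252)
|BD| = 14.1623
circle(B,5.00) ∩ circle(D,10.00): a=4.4333, h=2.3121
  candidates: C₊=(3.1870,4.7255) cross=32.745; C₋=(2.0033,0.2553) cross=-32.745
  mode + wants cross > 0 → take C=(3.1870,4.7255) (cross=32.745)
ex = (C−B)/|BC| = (0.9755,0.2201); ey = (-0.2201,0.9755)
P = B + 2.81·ex + -1.36·ey = (1.3499,2.9169)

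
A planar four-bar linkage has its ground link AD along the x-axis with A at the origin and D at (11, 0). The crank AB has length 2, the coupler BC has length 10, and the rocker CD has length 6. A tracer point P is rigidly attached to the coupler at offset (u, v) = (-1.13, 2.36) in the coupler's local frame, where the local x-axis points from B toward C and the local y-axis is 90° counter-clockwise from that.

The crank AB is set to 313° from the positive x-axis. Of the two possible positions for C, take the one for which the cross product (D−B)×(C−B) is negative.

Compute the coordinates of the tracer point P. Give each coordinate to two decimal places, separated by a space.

A=(0,0), D=(11.00,0)
B = A + 2.00·(cos313°, sin313°) = (1.3640, -1.4627)
|BD| = 9.7464
circle(B,10.00) ∩ circle(D,6.00): a=8.1565, h=5.7855
  candidates: C₊=(8.5598,5.4814) cross=56.388; C₋=(10.2964,-5.9586) cross=-56.388
  mode - wants cross < 0 → take C=(10.2964,-5.9586) (cross=-56.388)
ex = (C−B)/|BC| = (0.8932,-0.4496); ey = (0.4496,0.8932)
P = B + -1.13·ex + 2.36·ey = (1.4157,1.1534)

1.42 1.15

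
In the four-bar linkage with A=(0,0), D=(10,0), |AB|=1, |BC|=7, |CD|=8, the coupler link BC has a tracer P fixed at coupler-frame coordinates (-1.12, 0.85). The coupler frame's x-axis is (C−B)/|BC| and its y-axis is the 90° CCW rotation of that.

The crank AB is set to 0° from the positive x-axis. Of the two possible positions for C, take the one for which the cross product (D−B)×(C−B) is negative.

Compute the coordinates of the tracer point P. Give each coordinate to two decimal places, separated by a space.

1.14 1.40

A=(0,0), D=(10.00,0)
B = A + 1.00·(cos0°, sin0°) = (1.0000, 0.0000)
|BD| = 9.0000
circle(B,7.00) ∩ circle(D,8.00): a=3.6667, h=5.9628
  candidates: C₊=(4.6667,5.9628) cross=53.666; C₋=(4.6667,-5.9628) cross=-53.666
  mode - wants cross < 0 → take C=(4.6667,-5.9628) (cross=-53.666)
ex = (C−B)/|BC| = (0.5238,-0.8518); ey = (0.8518,0.5238)
P = B + -1.12·ex + 0.85·ey = (1.1374,1.3993)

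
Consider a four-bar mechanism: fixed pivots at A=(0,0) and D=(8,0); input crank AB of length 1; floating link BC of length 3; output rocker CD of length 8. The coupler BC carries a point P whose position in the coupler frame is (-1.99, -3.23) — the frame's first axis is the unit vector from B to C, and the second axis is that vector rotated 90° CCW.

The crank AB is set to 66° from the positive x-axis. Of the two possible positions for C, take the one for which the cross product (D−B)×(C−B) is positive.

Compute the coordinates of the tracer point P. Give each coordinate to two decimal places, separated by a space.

A=(0,0), D=(8.00,0)
B = A + 1.00·(cos66°, sin66°) = (0.4067, 0.9135)
|BD| = 7.6480
circle(B,3.00) ∩ circle(D,8.00): a=0.2283, h=2.9913
  candidates: C₊=(0.9907,3.8562) cross=22.878; C₋=(0.2761,-2.0836) cross=-22.878
  mode + wants cross > 0 → take C=(0.9907,3.8562) (cross=22.878)
ex = (C−B)/|BC| = (0.1947,0.9809); ey = (-0.9809,0.1947)
P = B + -1.99·ex + -3.23·ey = (3.1876,-1.6671)

3.19 -1.67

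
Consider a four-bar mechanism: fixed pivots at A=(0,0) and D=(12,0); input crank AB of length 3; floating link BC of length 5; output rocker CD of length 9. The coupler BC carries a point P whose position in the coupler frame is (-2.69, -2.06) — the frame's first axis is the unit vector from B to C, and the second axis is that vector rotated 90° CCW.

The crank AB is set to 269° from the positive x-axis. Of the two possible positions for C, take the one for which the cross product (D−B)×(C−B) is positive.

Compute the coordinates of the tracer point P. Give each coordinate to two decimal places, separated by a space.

A=(0,0), D=(12.00,0)
B = A + 3.00·(cos269°, sin269°) = (-0.0524, -2.9995)
|BD| = 12.4200
circle(B,5.00) ∩ circle(D,9.00): a=3.9556, h=3.0583
  candidates: C₊=(3.0475,0.9236) cross=37.985; C₋=(4.5247,-5.0120) cross=-37.985
  mode + wants cross > 0 → take C=(3.0475,0.9236) (cross=37.985)
ex = (C−B)/|BC| = (0.6200,0.7846); ey = (-0.7846,0.6200)
P = B + -2.69·ex + -2.06·ey = (-0.1038,-6.3873)

-0.10 -6.39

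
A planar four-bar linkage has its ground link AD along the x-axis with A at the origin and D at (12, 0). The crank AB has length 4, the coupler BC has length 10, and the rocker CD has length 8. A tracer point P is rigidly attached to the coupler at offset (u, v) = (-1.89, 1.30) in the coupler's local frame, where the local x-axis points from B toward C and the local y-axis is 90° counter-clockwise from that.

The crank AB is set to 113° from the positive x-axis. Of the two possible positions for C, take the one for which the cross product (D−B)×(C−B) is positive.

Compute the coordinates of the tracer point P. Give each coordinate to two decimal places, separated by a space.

-3.77 4.31

A=(0,0), D=(12.00,0)
B = A + 4.00·(cos113°, sin113°) = (-1.5629, 3.6820)
|BD| = 14.0538
circle(B,10.00) ∩ circle(D,8.00): a=8.3077, h=5.5662
  candidates: C₊=(7.9129,6.8772) cross=78.226; C₋=(4.9963,-3.8663) cross=-78.226
  mode + wants cross > 0 → take C=(7.9129,6.8772) (cross=78.226)
ex = (C−B)/|BC| = (0.9476,0.3195); ey = (-0.3195,0.9476)
P = B + -1.89·ex + 1.30·ey = (-3.7692,4.3100)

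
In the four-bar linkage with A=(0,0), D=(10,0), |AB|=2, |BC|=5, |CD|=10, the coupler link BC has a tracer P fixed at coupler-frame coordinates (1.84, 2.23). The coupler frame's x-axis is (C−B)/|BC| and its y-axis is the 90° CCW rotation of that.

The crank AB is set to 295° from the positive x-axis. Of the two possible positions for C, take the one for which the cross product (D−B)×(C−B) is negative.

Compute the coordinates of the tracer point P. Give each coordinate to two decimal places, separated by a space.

3.55 -2.84

A=(0,0), D=(10.00,0)
B = A + 2.00·(cos295°, sin295°) = (0.8452, -1.8126)
|BD| = 9.3325
circle(B,5.00) ∩ circle(D,10.00): a=0.6480, h=4.9578
  candidates: C₊=(0.5180,3.1767) cross=46.269; C₋=(2.4439,-6.5502) cross=-46.269
  mode - wants cross < 0 → take C=(2.4439,-6.5502) (cross=-46.269)
ex = (C−B)/|BC| = (0.3197,-0.9475); ey = (0.9475,0.3197)
P = B + 1.84·ex + 2.23·ey = (3.5465,-2.8431)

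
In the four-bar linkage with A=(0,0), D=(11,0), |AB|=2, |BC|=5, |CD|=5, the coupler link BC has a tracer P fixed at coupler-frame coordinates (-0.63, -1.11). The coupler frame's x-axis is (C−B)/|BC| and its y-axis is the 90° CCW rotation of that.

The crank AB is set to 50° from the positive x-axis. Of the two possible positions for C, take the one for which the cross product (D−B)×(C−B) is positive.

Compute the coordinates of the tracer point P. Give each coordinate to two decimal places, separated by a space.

A=(0,0), D=(11.00,0)
B = A + 2.00·(cos50°, sin50°) = (1.2856, 1.5321)
|BD| = 9.8345
circle(B,5.00) ∩ circle(D,5.00): a=4.9172, h=0.9059
  candidates: C₊=(6.2839,1.6609) cross=8.909; C₋=(6.0017,-0.1288) cross=-8.909
  mode + wants cross > 0 → take C=(6.2839,1.6609) (cross=8.909)
ex = (C−B)/|BC| = (0.9997,0.0258); ey = (-0.0258,0.9997)
P = B + -0.63·ex + -1.11·ey = (0.6844,0.4062)

0.68 0.41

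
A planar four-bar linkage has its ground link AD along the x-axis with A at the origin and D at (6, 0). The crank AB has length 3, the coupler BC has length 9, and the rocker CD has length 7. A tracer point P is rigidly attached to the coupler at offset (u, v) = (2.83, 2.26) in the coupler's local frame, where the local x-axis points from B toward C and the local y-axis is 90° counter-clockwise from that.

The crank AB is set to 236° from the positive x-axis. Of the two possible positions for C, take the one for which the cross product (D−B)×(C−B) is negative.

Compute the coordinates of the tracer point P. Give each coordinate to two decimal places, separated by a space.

1.90 -1.95

A=(0,0), D=(6.00,0)
B = A + 3.00·(cos236°, sin236°) = (-1.6776, -2.4871)
|BD| = 8.0704
circle(B,9.00) ∩ circle(D,7.00): a=6.0177, h=6.6923
  candidates: C₊=(1.9849,5.7340) cross=54.009; C₋=(6.1097,-6.9991) cross=-54.009
  mode - wants cross < 0 → take C=(6.1097,-6.9991) (cross=-54.009)
ex = (C−B)/|BC| = (0.8653,-0.5013); ey = (0.5013,0.8653)
P = B + 2.83·ex + 2.26·ey = (1.9041,-1.9504)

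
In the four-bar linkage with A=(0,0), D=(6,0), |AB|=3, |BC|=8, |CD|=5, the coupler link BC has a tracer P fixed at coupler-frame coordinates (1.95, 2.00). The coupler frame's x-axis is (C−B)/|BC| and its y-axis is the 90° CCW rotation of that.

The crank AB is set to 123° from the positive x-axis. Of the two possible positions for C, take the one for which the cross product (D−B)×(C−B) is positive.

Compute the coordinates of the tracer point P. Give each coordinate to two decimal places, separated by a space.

-0.40 5.02

A=(0,0), D=(6.00,0)
B = A + 3.00·(cos123°, sin123°) = (-1.6339, 2.5160)
|BD| = 8.0378
circle(B,8.00) ∩ circle(D,5.00): a=6.4449, h=4.7395
  candidates: C₊=(5.9707,4.9999) cross=38.095; C₋=(3.0036,-4.0027) cross=-38.095
  mode + wants cross > 0 → take C=(5.9707,4.9999) (cross=38.095)
ex = (C−B)/|BC| = (0.9506,0.3105); ey = (-0.3105,0.9506)
P = B + 1.95·ex + 2.00·ey = (-0.4013,5.0226)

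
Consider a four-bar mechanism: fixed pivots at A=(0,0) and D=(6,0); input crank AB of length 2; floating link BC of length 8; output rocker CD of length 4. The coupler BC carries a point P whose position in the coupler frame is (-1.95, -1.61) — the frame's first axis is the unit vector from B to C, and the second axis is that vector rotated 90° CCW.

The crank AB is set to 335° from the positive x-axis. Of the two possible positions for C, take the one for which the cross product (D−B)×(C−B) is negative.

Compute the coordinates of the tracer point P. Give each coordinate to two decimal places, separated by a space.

-0.21 -2.36

A=(0,0), D=(6.00,0)
B = A + 2.00·(cos335°, sin335°) = (1.8126, -0.8452)
|BD| = 4.2718
circle(B,8.00) ∩ circle(D,4.00): a=7.7541, h=1.9682
  candidates: C₊=(9.0240,2.6183) cross=8.408; C₋=(9.8029,-1.2403) cross=-8.408
  mode - wants cross < 0 → take C=(9.8029,-1.2403) (cross=-8.408)
ex = (C−B)/|BC| = (0.9988,-0.0494); ey = (0.0494,0.9988)
P = B + -1.95·ex + -1.61·ey = (-0.2145,-2.3570)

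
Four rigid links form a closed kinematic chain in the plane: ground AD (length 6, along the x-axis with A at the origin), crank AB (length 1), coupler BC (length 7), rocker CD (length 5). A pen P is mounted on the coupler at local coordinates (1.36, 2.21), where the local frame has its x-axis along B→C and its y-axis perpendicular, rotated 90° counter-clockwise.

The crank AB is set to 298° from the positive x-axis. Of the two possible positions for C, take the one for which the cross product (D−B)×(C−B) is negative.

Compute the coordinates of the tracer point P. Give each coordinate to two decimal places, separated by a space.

2.87 0.11

A=(0,0), D=(6.00,0)
B = A + 1.00·(cos298°, sin298°) = (0.4695, -0.8829)
|BD| = 5.6006
circle(B,7.00) ∩ circle(D,5.00): a=4.9429, h=4.9566
  candidates: C₊=(4.5692,4.7909) cross=27.760; C₋=(6.1320,-4.9983) cross=-27.760
  mode - wants cross < 0 → take C=(6.1320,-4.9983) (cross=-27.760)
ex = (C−B)/|BC| = (0.8089,-0.5879); ey = (0.5879,0.8089)
P = B + 1.36·ex + 2.21·ey = (2.8689,0.1052)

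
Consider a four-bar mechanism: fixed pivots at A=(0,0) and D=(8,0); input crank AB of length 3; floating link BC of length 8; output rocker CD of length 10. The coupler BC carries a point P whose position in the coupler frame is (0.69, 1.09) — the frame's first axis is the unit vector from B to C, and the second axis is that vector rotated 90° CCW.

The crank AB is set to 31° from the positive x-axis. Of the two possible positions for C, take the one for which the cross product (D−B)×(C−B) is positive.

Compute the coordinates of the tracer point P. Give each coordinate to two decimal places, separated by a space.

A=(0,0), D=(8.00,0)
B = A + 3.00·(cos31°, sin31°) = (2.5715, 1.5451)
|BD| = 5.6441
circle(B,8.00) ∩ circle(D,10.00): a=-0.3671, h=7.9916
  candidates: C₊=(4.4062,9.3319) cross=45.105; C₋=(0.0307,-6.0407) cross=-45.105
  mode + wants cross > 0 → take C=(4.4062,9.3319) (cross=45.105)
ex = (C−B)/|BC| = (0.2293,0.9733); ey = (-0.9733,0.2293)
P = B + 0.69·ex + 1.09·ey = (1.6688,2.4667)

1.67 2.47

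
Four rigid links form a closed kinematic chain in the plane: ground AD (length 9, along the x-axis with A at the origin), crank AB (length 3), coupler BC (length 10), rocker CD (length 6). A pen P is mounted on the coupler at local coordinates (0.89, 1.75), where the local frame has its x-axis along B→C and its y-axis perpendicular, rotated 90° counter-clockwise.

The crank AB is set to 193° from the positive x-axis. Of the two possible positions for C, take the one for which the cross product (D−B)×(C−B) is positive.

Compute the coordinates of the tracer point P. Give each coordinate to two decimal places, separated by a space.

-3.14 1.28

A=(0,0), D=(9.00,0)
B = A + 3.00·(cos193°, sin193°) = (-2.9231, -0.6749)
|BD| = 11.9422
circle(B,10.00) ∩ circle(D,6.00): a=8.6507, h=5.0166
  candidates: C₊=(5.4303,4.8225) cross=59.909; C₋=(5.9972,-5.1945) cross=-59.909
  mode + wants cross > 0 → take C=(5.4303,4.8225) (cross=59.909)
ex = (C−B)/|BC| = (0.8353,0.5497); ey = (-0.5497,0.8353)
P = B + 0.89·ex + 1.75·ey = (-3.1417,1.2763)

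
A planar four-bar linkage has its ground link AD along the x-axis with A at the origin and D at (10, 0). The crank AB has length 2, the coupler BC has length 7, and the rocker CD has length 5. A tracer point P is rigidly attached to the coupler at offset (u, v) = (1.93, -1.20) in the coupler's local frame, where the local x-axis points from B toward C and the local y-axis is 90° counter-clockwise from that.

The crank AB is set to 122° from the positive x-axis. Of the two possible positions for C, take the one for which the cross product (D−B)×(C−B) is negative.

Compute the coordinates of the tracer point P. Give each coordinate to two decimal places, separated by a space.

0.13 -0.24

A=(0,0), D=(10.00,0)
B = A + 2.00·(cos122°, sin122°) = (-1.0598, 1.6961)
|BD| = 11.1891
circle(B,7.00) ∩ circle(D,5.00): a=6.6670, h=2.1332
  candidates: C₊=(5.8535,2.7940) cross=23.869; C₋=(5.2068,-1.4231) cross=-23.869
  mode - wants cross < 0 → take C=(5.2068,-1.4231) (cross=-23.869)
ex = (C−B)/|BC| = (0.8952,-0.4456); ey = (0.4456,0.8952)
P = B + 1.93·ex + -1.20·ey = (0.1332,-0.2382)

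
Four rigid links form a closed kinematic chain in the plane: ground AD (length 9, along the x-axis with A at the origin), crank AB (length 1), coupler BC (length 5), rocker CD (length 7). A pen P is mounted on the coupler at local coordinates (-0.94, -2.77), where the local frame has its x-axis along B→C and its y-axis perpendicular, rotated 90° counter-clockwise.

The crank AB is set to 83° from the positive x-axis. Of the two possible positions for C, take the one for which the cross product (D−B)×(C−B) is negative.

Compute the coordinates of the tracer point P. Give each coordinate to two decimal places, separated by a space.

-2.72 0.31

A=(0,0), D=(9.00,0)
B = A + 1.00·(cos83°, sin83°) = (0.1219, 0.9925)
|BD| = 8.9334
circle(B,5.00) ∩ circle(D,7.00): a=3.1235, h=3.9044
  candidates: C₊=(3.6598,4.5257) cross=34.879; C₋=(2.7922,-3.2347) cross=-34.879
  mode - wants cross < 0 → take C=(2.7922,-3.2347) (cross=-34.879)
ex = (C−B)/|BC| = (0.5341,-0.8454); ey = (0.8454,0.5341)
P = B + -0.94·ex + -2.77·ey = (-2.7220,0.3079)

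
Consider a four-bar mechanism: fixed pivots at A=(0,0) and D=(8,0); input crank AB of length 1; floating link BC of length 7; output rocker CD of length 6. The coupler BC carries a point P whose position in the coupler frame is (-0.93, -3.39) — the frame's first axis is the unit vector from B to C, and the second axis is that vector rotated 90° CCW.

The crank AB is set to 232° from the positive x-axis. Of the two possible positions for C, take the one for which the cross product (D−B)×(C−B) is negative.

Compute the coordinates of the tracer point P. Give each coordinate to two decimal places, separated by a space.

A=(0,0), D=(8.00,0)
B = A + 1.00·(cos232°, sin232°) = (-0.6157, -0.7880)
|BD| = 8.6516
circle(B,7.00) ∩ circle(D,6.00): a=5.0771, h=4.8190
  candidates: C₊=(4.0014,4.4734) cross=41.692; C₋=(4.8793,-5.1246) cross=-41.692
  mode - wants cross < 0 → take C=(4.8793,-5.1246) (cross=-41.692)
ex = (C−B)/|BC| = (0.7850,-0.6195); ey = (0.6195,0.7850)
P = B + -0.93·ex + -3.39·ey = (-3.4458,-2.8730)

-3.45 -2.87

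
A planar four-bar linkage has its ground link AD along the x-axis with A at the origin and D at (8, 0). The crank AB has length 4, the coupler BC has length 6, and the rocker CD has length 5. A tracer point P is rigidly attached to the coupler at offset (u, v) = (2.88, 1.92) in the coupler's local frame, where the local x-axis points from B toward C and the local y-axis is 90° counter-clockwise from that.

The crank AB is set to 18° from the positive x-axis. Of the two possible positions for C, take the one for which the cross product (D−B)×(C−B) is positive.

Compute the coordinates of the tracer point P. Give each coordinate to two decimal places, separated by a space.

A=(0,0), D=(8.00,0)
B = A + 4.00·(cos18°, sin18°) = (3.8042, 1.2361)
|BD| = 4.3741
circle(B,6.00) ∩ circle(D,5.00): a=3.4444, h=4.9128
  candidates: C₊=(8.4966,4.9753) cross=21.489; C₋=(5.7200,-4.4499) cross=-21.489
  mode + wants cross > 0 → take C=(8.4966,4.9753) (cross=21.489)
ex = (C−B)/|BC| = (0.7821,0.6232); ey = (-0.6232,0.7821)
P = B + 2.88·ex + 1.92·ey = (4.8600,4.5324)

4.86 4.53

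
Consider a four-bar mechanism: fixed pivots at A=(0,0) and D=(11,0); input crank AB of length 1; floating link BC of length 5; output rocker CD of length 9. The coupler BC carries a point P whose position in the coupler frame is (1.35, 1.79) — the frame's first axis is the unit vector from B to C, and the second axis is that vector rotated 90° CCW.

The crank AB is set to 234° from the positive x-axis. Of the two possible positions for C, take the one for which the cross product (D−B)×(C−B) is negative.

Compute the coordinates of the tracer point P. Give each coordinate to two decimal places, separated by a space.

A=(0,0), D=(11.00,0)
B = A + 1.00·(cos234°, sin234°) = (-0.5878, -0.8090)
|BD| = 11.6160
circle(B,5.00) ∩ circle(D,9.00): a=3.3975, h=3.6684
  candidates: C₊=(2.5460,3.0871) cross=42.612; C₋=(3.0570,-4.2318) cross=-42.612
  mode - wants cross < 0 → take C=(3.0570,-4.2318) (cross=-42.612)
ex = (C−B)/|BC| = (0.7290,-0.6846); ey = (0.6846,0.7290)
P = B + 1.35·ex + 1.79·ey = (1.6217,-0.4284)

1.62 -0.43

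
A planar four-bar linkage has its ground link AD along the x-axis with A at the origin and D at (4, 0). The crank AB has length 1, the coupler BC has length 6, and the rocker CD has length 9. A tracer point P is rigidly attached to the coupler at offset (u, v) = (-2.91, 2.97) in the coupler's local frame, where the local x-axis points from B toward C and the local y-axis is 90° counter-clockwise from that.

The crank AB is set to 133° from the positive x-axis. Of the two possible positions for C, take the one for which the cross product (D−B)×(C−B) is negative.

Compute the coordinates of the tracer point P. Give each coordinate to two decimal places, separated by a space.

3.38 1.61

A=(0,0), D=(4.00,0)
B = A + 1.00·(cos133°, sin133°) = (-0.6820, 0.7314)
|BD| = 4.7388
circle(B,6.00) ∩ circle(D,9.00): a=-2.3787, h=5.5083
  candidates: C₊=(-2.1820,6.5408) cross=26.103; C₋=(-3.8823,-4.3439) cross=-26.103
  mode - wants cross < 0 → take C=(-3.8823,-4.3439) (cross=-26.103)
ex = (C−B)/|BC| = (-0.5334,-0.8459); ey = (0.8459,-0.5334)
P = B + -2.91·ex + 2.97·ey = (3.3824,1.6087)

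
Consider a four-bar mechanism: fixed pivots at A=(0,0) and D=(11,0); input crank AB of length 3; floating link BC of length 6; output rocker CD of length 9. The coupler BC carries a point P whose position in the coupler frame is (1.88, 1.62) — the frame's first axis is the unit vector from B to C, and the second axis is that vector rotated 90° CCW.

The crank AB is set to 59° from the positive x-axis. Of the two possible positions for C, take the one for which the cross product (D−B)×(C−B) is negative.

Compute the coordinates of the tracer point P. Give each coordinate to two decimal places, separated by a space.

A=(0,0), D=(11.00,0)
B = A + 3.00·(cos59°, sin59°) = (1.5451, 2.5715)
|BD| = 9.7983
circle(B,6.00) ∩ circle(D,9.00): a=2.6029, h=5.4060
  candidates: C₊=(5.4755,7.1049) cross=52.970; C₋=(2.6380,-3.3281) cross=-52.970
  mode - wants cross < 0 → take C=(2.6380,-3.3281) (cross=-52.970)
ex = (C−B)/|BC| = (0.1821,-0.9833); ey = (0.9833,0.1821)
P = B + 1.88·ex + 1.62·ey = (3.4804,1.0180)

3.48 1.02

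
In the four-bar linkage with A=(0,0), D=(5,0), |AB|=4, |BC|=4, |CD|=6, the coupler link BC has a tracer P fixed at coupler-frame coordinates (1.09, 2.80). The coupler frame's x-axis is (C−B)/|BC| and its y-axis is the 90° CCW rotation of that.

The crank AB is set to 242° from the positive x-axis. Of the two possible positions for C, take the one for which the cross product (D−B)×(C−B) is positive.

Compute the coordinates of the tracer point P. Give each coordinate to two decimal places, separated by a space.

A=(0,0), D=(5.00,0)
B = A + 4.00·(cos242°, sin242°) = (-1.8779, -3.5318)
|BD| = 7.7317
circle(B,4.00) ∩ circle(D,6.00): a=2.5725, h=3.0631
  candidates: C₊=(-0.9887,0.3681) cross=23.683; C₋=(1.8097,-5.0815) cross=-23.683
  mode + wants cross > 0 → take C=(-0.9887,0.3681) (cross=23.683)
ex = (C−B)/|BC| = (0.2223,0.9750); ey = (-0.9750,0.2223)
P = B + 1.09·ex + 2.80·ey = (-4.3655,-1.8466)

-4.37 -1.85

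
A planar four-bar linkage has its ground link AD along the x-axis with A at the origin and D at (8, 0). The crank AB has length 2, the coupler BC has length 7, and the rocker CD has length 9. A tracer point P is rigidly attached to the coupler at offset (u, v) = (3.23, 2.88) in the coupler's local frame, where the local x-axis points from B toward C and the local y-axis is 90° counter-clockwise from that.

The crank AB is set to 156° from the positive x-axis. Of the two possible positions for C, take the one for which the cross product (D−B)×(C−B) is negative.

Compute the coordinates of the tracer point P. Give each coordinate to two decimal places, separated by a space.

2.10 -1.00

A=(0,0), D=(8.00,0)
B = A + 2.00·(cos156°, sin156°) = (-1.8271, 0.8135)
|BD| = 9.8607
circle(B,7.00) ∩ circle(D,9.00): a=3.3077, h=6.1692
  candidates: C₊=(1.9783,6.6887) cross=60.832; C₋=(0.9604,-5.6076) cross=-60.832
  mode - wants cross < 0 → take C=(0.9604,-5.6076) (cross=-60.832)
ex = (C−B)/|BC| = (0.3982,-0.9173); ey = (0.9173,0.3982)
P = B + 3.23·ex + 2.88·ey = (2.1010,-1.0025)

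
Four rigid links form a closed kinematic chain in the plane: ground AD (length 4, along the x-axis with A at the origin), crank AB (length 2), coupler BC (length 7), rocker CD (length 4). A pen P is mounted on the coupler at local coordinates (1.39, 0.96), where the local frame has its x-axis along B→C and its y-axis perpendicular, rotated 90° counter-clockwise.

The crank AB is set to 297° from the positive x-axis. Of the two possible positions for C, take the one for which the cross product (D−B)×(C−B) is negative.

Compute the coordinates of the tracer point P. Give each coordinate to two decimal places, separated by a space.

A=(0,0), D=(4.00,0)
B = A + 2.00·(cos297°, sin297°) = (0.9080, -1.7820)
|BD| = 3.5688
circle(B,7.00) ∩ circle(D,4.00): a=6.4078, h=2.8178
  candidates: C₊=(5.0528,3.8590) cross=10.056; C₋=(7.8668,-1.0237) cross=-10.056
  mode - wants cross < 0 → take C=(7.8668,-1.0237) (cross=-10.056)
ex = (C−B)/|BC| = (0.9941,0.1083); ey = (-0.1083,0.9941)
P = B + 1.39·ex + 0.96·ey = (2.1858,-0.6771)

2.19 -0.68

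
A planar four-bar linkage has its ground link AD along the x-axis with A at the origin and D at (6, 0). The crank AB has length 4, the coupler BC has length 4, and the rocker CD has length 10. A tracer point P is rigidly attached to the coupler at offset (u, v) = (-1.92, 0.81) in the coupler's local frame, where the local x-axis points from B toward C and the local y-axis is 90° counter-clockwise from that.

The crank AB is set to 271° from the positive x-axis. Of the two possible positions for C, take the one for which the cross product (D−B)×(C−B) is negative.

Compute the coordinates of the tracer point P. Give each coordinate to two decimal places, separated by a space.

0.91 -2.09

A=(0,0), D=(6.00,0)
B = A + 4.00·(cos271°, sin271°) = (0.0698, -3.9994)
|BD| = 7.1528
circle(B,4.00) ∩ circle(D,10.00): a=-2.2955, h=3.2758
  candidates: C₊=(-3.6649,-2.5670) cross=23.431; C₋=(-0.0017,-7.9988) cross=-23.431
  mode - wants cross < 0 → take C=(-0.0017,-7.9988) (cross=-23.431)
ex = (C−B)/|BC| = (-0.0179,-0.9998); ey = (0.9998,-0.0179)
P = B + -1.92·ex + 0.81·ey = (0.9140,-2.0942)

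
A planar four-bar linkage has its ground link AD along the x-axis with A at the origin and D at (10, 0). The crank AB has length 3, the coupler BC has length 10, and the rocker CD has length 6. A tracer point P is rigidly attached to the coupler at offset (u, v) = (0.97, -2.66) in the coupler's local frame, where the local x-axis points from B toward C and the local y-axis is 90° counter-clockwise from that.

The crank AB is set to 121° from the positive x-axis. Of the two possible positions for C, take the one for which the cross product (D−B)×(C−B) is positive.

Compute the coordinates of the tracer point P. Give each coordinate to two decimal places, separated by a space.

0.20 0.34

A=(0,0), D=(10.00,0)
B = A + 3.00·(cos121°, sin121°) = (-1.5451, 2.5715)
|BD| = 11.8280
circle(B,10.00) ∩ circle(D,6.00): a=8.6195, h=5.0700
  candidates: C₊=(7.9704,5.6463) cross=59.968; C₋=(5.7659,-4.2512) cross=-59.968
  mode + wants cross > 0 → take C=(7.9704,5.6463) (cross=59.968)
ex = (C−B)/|BC| = (0.9516,0.3075); ey = (-0.3075,0.9516)
P = B + 0.97·ex + -2.66·ey = (0.1958,0.3386)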